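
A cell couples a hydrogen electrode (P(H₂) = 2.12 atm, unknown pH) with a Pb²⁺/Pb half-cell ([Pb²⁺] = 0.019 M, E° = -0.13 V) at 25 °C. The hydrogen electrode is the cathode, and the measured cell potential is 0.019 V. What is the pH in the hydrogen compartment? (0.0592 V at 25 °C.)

E°_cell = 0.13 V and n = 2.
log Q = n(E° − E)/0.0592 = 2×(0.13 − 0.019)/0.0592 = 3.750.
With Q = [Pb²⁺]·P(H₂) / [H⁺]^2, solving for [H⁺] gives log[H⁺] = -2.572, so pH = 2.57.

pH = 2.57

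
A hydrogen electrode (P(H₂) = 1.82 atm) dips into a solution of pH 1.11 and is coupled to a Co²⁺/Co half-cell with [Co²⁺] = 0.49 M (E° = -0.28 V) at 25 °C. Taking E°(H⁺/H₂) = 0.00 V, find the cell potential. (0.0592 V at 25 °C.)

The hydrogen couple is the cathode, so E°_cell = 0.28 V; n = 2.
[H⁺] = 10^(−1.11) = 0.078 M, and Q = [Co²⁺]·P(H₂) / [H⁺]^2 = 148.
E = E° − (0.0592/2) log Q = 0.28 − (0.0592/2)(2.170) = 0.216 V.

0.22 V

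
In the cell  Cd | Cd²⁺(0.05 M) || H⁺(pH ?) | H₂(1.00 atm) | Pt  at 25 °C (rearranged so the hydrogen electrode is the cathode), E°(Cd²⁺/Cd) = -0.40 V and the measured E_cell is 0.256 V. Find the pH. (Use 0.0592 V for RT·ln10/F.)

E°_cell = 0.40 V and n = 2.
log Q = n(E° − E)/0.0592 = 2×(0.40 − 0.256)/0.0592 = 4.865.
With Q = [Cd²⁺]·P(H₂) / [H⁺]^2, solving for [H⁺] gives log[H⁺] = -3.083, so pH = 3.08.

pH = 3.08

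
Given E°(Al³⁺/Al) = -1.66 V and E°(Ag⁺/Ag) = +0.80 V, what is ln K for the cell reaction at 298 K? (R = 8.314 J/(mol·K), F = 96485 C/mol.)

E°_cell = +0.80 − (-1.66) = 2.46 V, with n = 3 electrons transferred.
At equilibrium E = 0, so the Nernst equation gives ln K = nFE°/RT = (3)(96485)(2.46)/((8.314)(298)) = 287.40.

ln K = 287.4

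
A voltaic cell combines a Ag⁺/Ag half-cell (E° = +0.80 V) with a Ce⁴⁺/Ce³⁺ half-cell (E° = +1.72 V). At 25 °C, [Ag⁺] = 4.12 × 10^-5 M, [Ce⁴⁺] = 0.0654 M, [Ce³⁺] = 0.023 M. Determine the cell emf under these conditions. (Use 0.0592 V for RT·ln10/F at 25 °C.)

The Ce⁴⁺/Ce³⁺ couple has the higher reduction potential and acts as the cathode, so E°_cell = +1.72 − (+0.80) = 0.92 V.
Balancing electrons gives n = 1; the reaction quotient is Q = [Ag⁺]·[Ce³⁺]/[Ce⁴⁺] = 1.45 × 10^-5.
At 25 °C, E = E° − (0.0592/n) log Q = 0.92 − (0.0592/1)(-4.839) = 0.920 + 0.286 = 1.206 V.

1.21 V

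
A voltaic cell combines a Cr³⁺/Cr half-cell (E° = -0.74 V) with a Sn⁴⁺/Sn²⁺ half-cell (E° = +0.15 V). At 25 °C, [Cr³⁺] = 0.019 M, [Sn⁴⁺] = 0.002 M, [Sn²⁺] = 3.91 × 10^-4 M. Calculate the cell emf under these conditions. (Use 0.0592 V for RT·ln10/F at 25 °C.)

0.945 V

The Sn⁴⁺/Sn²⁺ couple has the higher reduction potential and acts as the cathode, so E°_cell = +0.15 − (-0.74) = 0.89 V.
Balancing electrons gives n = 6; the reaction quotient is Q = [Cr³⁺]^2·[Sn²⁺]^3/[Sn⁴⁺]^3 = 2.7 × 10^-6.
At 25 °C, E = E° − (0.0592/n) log Q = 0.89 − (0.0592/6)(-5.569) = 0.890 + 0.055 = 0.945 V.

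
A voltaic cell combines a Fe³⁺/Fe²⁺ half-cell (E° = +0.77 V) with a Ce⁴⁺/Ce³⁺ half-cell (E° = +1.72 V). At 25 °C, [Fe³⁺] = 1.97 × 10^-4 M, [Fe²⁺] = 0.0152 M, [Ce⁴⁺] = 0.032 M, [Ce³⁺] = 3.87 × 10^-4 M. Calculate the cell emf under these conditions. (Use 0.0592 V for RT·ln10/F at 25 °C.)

The Ce⁴⁺/Ce³⁺ couple has the higher reduction potential and acts as the cathode, so E°_cell = +1.72 − (+0.77) = 0.95 V.
Balancing electrons gives n = 1; the reaction quotient is Q = [Fe³⁺]·[Ce³⁺]/([Fe²⁺]·[Ce⁴⁺]) = 1.57 × 10^-4.
At 25 °C, E = E° − (0.0592/n) log Q = 0.95 − (0.0592/1)(-3.805) = 0.950 + 0.225 = 1.175 V.

1.18 V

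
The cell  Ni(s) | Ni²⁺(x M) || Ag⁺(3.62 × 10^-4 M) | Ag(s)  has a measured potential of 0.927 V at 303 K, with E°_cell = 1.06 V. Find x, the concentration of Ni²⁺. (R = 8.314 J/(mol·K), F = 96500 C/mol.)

0.0035 M

From the Nernst equation, ln Q = nF(E° − E)/RT = 2×96500×(1.06 − 0.927)/(8.314×303) = 10.190, so Q = 2.66 × 10^4.
With Q = [Ni²⁺]/[Ag⁺]^2 and the known concentrations, [Ni²⁺] in the numerator gives [Ni²⁺] = 0.0035 M.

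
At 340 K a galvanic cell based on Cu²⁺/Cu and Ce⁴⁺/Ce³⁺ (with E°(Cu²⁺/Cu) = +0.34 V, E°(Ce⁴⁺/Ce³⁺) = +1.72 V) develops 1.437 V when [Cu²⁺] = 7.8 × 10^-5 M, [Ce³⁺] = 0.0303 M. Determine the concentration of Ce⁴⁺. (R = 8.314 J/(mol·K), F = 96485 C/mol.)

0.0019 M

From the Nernst equation, ln Q = nF(E° − E)/RT = 2×96485×(1.38 − 1.437)/(8.314×340) = -3.891, so Q = 0.0204.
With Q = [Cu²⁺]·[Ce³⁺]^2/[Ce⁴⁺]^2 and the known concentrations, [Ce⁴⁺]^2 in the denominator gives [Ce⁴⁺] = 0.0019 M.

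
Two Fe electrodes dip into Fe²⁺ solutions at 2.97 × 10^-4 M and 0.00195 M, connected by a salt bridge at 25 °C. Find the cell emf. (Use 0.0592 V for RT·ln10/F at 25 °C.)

Both half-cells are Fe²⁺/Fe, so E°_cell = 0. The concentrated side is the cathode; the cell reaction moves Fe²⁺ from high to low concentration with n = 2.
Q = [Fe²⁺]_dilute/[Fe²⁺]_conc = 2.97 × 10^-4/0.00195 = 0.152.
E = 0 − (0.0592/2) log Q = −(0.0592/2)(-0.817) = 0.0242 V.

0.024 V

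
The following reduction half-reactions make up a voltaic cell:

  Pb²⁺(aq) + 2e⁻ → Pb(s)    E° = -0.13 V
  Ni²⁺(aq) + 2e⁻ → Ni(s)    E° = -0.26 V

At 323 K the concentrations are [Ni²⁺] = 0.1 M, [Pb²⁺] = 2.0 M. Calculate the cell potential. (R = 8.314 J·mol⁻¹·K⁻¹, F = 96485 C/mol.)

The Pb²⁺/Pb couple has the higher reduction potential and acts as the cathode, so E°_cell = -0.13 − (-0.26) = 0.13 V.
Balancing electrons gives n = 2; the reaction quotient is Q = [Ni²⁺]/[Pb²⁺] = 0.0500.
E = E° − (RT/nF) ln Q = 0.13 − (8.314×323)/(2×96485) × (-2.996) = 0.130 + 0.042 = 0.172 V.

0.172 V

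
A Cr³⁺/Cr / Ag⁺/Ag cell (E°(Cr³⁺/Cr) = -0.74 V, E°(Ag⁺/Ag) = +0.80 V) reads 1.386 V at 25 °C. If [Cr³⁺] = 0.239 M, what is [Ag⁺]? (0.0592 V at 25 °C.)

From the Nernst equation, log Q = n(E° − E)/0.0592 = 3(1.54 − 1.386)/0.0592 = 7.804, so Q = 6.37 × 10^7.
With Q = [Cr³⁺]/[Ag⁺]^3 and the known concentrations, [Ag⁺]^3 in the denominator gives [Ag⁺] = 0.0016 M.

0.0016 M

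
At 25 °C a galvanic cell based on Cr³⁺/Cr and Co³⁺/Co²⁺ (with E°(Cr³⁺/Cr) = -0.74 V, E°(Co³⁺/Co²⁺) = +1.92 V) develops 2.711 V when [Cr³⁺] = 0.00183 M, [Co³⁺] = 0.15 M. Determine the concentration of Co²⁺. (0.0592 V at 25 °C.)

0.17 M

From the Nernst equation, log Q = n(E° − E)/0.0592 = 3(2.66 − 2.711)/0.0592 = -2.584, so Q = 0.00260.
With Q = [Cr³⁺]·[Co²⁺]^3/[Co³⁺]^3 and the known concentrations, [Co²⁺]^3 in the numerator gives [Co²⁺] = 0.17 M.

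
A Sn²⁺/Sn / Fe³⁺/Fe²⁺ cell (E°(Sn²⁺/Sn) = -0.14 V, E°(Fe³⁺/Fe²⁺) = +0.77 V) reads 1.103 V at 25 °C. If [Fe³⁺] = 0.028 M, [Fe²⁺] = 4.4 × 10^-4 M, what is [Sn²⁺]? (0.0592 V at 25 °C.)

0.0012 M

From the Nernst equation, log Q = n(E° − E)/0.0592 = 2(0.91 − 1.103)/0.0592 = -6.520, so Q = 3.02 × 10^-7.
With Q = [Sn²⁺]·[Fe²⁺]^2/[Fe³⁺]^2 and the known concentrations, [Sn²⁺] in the numerator gives [Sn²⁺] = 0.0012 M.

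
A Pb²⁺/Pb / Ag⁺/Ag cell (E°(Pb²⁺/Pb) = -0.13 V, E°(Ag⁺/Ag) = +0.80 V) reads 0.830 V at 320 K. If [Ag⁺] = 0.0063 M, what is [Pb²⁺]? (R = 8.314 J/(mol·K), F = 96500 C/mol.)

From the Nernst equation, ln Q = nF(E° − E)/RT = 2×96500×(0.93 − 0.830)/(8.314×320) = 7.254, so Q = 1410.
With Q = [Pb²⁺]/[Ag⁺]^2 and the known concentrations, [Pb²⁺] in the numerator gives [Pb²⁺] = 0.056 M.

0.056 M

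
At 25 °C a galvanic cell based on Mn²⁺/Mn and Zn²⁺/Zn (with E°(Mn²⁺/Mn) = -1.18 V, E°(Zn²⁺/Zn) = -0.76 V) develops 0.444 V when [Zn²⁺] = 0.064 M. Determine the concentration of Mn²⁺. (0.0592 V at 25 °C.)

From the Nernst equation, log Q = n(E° − E)/0.0592 = 2(0.42 − 0.444)/0.0592 = -0.811, so Q = 0.155.
With Q = [Mn²⁺]/[Zn²⁺] and the known concentrations, [Mn²⁺] in the numerator gives [Mn²⁺] = 0.0099 M.

0.0099 M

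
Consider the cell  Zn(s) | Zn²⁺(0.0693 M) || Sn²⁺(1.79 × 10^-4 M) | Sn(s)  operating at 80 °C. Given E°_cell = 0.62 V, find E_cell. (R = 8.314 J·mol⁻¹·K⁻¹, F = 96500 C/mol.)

0.529 V

Balancing electrons gives n = 2; the reaction quotient is Q = [Zn²⁺]/[Sn²⁺] = 387.
E = E° − (RT/nF) ln Q = 0.62 − (8.314×353)/(2×96500) × (5.959) = 0.620 − 0.091 = 0.529 V.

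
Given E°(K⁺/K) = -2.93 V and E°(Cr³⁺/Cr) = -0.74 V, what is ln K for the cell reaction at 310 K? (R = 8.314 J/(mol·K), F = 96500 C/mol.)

ln K = 246.0

E°_cell = -0.74 − (-2.93) = 2.19 V, with n = 3 electrons transferred.
At equilibrium E = 0, so the Nernst equation gives ln K = nFE°/RT = (3)(96500)(2.19)/((8.314)(310)) = 245.99.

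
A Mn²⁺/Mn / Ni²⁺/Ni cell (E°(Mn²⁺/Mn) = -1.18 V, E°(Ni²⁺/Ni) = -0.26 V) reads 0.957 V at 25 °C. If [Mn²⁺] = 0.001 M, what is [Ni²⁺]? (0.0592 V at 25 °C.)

From the Nernst equation, log Q = n(E° − E)/0.0592 = 2(0.92 − 0.957)/0.0592 = -1.250, so Q = 0.0562.
With Q = [Mn²⁺]/[Ni²⁺] and the known concentrations, [Ni²⁺] in the denominator gives [Ni²⁺] = 0.018 M.

0.018 M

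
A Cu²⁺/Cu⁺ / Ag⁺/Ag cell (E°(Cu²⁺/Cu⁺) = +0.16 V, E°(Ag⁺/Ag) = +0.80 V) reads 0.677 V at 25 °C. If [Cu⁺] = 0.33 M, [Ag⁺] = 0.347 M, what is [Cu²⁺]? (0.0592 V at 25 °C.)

0.027 M

From the Nernst equation, log Q = n(E° − E)/0.0592 = 1(0.64 − 0.677)/0.0592 = -0.625, so Q = 0.237.
With Q = [Cu²⁺]/([Cu⁺]·[Ag⁺]) and the known concentrations, [Cu²⁺] in the numerator gives [Cu²⁺] = 0.027 M.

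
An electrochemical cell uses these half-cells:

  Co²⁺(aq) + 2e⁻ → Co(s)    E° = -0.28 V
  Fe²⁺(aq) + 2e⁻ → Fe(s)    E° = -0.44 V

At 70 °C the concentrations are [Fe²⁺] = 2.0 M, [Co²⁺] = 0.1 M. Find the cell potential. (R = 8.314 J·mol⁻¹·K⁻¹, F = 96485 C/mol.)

0.116 V

The Co²⁺/Co couple has the higher reduction potential and acts as the cathode, so E°_cell = -0.28 − (-0.44) = 0.16 V.
Balancing electrons gives n = 2; the reaction quotient is Q = [Fe²⁺]/[Co²⁺] = 20.0.
E = E° − (RT/nF) ln Q = 0.16 − (8.314×343)/(2×96485) × (2.996) = 0.160 − 0.044 = 0.116 V.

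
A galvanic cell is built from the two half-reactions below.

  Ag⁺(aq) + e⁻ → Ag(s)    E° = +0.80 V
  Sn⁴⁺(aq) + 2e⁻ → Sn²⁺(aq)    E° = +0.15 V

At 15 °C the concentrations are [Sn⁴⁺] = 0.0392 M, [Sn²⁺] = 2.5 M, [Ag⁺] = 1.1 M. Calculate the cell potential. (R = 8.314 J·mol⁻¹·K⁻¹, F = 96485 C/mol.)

The Ag⁺/Ag couple has the higher reduction potential and acts as the cathode, so E°_cell = +0.80 − (+0.15) = 0.65 V.
Balancing electrons gives n = 2; the reaction quotient is Q = [Sn⁴⁺]/([Sn²⁺]·[Ag⁺]^2) = 0.0130.
E = E° − (RT/nF) ln Q = 0.65 − (8.314×288)/(2×96485) × (-4.346) = 0.650 + 0.054 = 0.704 V.

0.704 V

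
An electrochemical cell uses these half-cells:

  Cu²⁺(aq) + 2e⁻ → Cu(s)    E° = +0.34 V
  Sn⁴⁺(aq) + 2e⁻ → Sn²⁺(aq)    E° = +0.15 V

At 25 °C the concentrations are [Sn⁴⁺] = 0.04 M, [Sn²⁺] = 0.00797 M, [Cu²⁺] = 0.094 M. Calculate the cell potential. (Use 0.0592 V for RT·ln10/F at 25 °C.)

0.139 V

The Cu²⁺/Cu couple has the higher reduction potential and acts as the cathode, so E°_cell = +0.34 − (+0.15) = 0.19 V.
Balancing electrons gives n = 2; the reaction quotient is Q = [Sn⁴⁺]/([Sn²⁺]·[Cu²⁺]) = 53.4.
At 25 °C, E = E° − (0.0592/n) log Q = 0.19 − (0.0592/2)(1.727) = 0.190 − 0.051 = 0.139 V.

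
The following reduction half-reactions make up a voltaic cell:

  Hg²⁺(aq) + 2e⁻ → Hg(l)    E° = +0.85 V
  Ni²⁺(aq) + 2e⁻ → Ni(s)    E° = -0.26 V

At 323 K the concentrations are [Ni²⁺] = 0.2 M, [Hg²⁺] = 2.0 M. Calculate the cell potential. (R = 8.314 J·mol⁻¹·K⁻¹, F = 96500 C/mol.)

1.14 V

The Hg²⁺/Hg couple has the higher reduction potential and acts as the cathode, so E°_cell = +0.85 − (-0.26) = 1.11 V.
Balancing electrons gives n = 2; the reaction quotient is Q = [Ni²⁺]/[Hg²⁺] = 0.100.
E = E° − (RT/nF) ln Q = 1.11 − (8.314×323)/(2×96500) × (-2.303) = 1.110 + 0.032 = 1.142 V.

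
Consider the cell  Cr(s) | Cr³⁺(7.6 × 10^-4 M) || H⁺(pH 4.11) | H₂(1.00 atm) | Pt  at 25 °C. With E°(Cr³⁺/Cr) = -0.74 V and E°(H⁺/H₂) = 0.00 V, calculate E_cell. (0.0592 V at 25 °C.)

The hydrogen couple is the cathode, so E°_cell = 0.74 V; n = 6.
[H⁺] = 10^(−4.11) = 7.8 × 10^-5 M, and Q = [Cr³⁺]^2·P(H₂)^3 / [H⁺]^6 = 2.64 × 10^18.
E = E° − (0.0592/6) log Q = 0.74 − (0.0592/6)(18.422) = 0.558 V.

0.56 V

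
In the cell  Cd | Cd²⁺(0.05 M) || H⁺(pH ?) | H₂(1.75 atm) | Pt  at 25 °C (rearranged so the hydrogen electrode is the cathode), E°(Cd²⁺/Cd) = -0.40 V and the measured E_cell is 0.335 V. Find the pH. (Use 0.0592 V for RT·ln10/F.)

pH = 1.63

E°_cell = 0.40 V and n = 2.
log Q = n(E° − E)/0.0592 = 2×(0.40 − 0.335)/0.0592 = 2.196.
With Q = [Cd²⁺]·P(H₂) / [H⁺]^2, solving for [H⁺] gives log[H⁺] = -1.627, so pH = 1.63.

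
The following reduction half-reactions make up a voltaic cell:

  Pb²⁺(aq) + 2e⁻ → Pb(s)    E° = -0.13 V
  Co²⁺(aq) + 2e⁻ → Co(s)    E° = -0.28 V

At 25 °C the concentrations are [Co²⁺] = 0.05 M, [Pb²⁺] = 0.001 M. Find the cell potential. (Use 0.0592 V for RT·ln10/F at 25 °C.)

The Pb²⁺/Pb couple has the higher reduction potential and acts as the cathode, so E°_cell = -0.13 − (-0.28) = 0.15 V.
Balancing electrons gives n = 2; the reaction quotient is Q = [Co²⁺]/[Pb²⁺] = 50.0.
At 25 °C, E = E° − (0.0592/n) log Q = 0.15 − (0.0592/2)(1.699) = 0.150 − 0.050 = 0.100 V.

0.100 V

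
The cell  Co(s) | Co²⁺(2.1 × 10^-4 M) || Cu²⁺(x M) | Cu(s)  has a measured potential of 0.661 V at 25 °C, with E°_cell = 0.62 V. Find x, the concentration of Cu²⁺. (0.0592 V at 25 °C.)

From the Nernst equation, log Q = n(E° − E)/0.0592 = 2(0.62 − 0.661)/0.0592 = -1.385, so Q = 0.0412.
With Q = [Co²⁺]/[Cu²⁺] and the known concentrations, [Cu²⁺] in the denominator gives [Cu²⁺] = 0.0051 M.

0.0051 M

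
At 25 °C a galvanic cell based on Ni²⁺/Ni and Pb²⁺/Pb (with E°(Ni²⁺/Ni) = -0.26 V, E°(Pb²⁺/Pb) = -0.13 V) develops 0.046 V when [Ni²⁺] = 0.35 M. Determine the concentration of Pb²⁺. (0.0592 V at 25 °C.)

From the Nernst equation, log Q = n(E° − E)/0.0592 = 2(0.13 − 0.046)/0.0592 = 2.838, so Q = 688.
With Q = [Ni²⁺]/[Pb²⁺] and the known concentrations, [Pb²⁺] in the denominator gives [Pb²⁺] = 5.1 × 10^-4 M.

5.1 × 10^-4 M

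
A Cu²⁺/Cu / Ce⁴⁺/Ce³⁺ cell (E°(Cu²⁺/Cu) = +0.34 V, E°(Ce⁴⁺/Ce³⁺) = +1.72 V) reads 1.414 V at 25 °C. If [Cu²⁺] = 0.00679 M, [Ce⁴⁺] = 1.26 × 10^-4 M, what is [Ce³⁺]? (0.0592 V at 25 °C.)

From the Nernst equation, log Q = n(E° − E)/0.0592 = 2(1.38 − 1.414)/0.0592 = -1.149, so Q = 0.0710.
With Q = [Cu²⁺]·[Ce³⁺]^2/[Ce⁴⁺]^2 and the known concentrations, [Ce³⁺]^2 in the numerator gives [Ce³⁺] = 4.1 × 10^-4 M.

4.1 × 10^-4 M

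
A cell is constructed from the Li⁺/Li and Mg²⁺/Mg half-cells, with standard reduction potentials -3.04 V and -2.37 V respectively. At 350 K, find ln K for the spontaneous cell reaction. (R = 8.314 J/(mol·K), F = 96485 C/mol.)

ln K = 44.4

E°_cell = -2.37 − (-3.04) = 0.67 V, with n = 2 electrons transferred.
At equilibrium E = 0, so the Nernst equation gives ln K = nFE°/RT = (2)(96485)(0.67)/((8.314)(350)) = 44.43.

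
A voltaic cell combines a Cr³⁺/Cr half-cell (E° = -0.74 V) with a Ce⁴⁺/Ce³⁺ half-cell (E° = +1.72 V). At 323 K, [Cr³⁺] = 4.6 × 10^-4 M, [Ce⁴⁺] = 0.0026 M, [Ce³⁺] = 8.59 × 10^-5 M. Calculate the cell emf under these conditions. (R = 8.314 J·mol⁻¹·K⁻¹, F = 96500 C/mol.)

2.63 V

The Ce⁴⁺/Ce³⁺ couple has the higher reduction potential and acts as the cathode, so E°_cell = +1.72 − (-0.74) = 2.46 V.
Balancing electrons gives n = 3; the reaction quotient is Q = [Cr³⁺]·[Ce³⁺]^3/[Ce⁴⁺]^3 = 1.66 × 10^-8.
E = E° − (RT/nF) ln Q = 2.46 − (8.314×323)/(3×96500) × (-17.915) = 2.460 + 0.166 = 2.626 V.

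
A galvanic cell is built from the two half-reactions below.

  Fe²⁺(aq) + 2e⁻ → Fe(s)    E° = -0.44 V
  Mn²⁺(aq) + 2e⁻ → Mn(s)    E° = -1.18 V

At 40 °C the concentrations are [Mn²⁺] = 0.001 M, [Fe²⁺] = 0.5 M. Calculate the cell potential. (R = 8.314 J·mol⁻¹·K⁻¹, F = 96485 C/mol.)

The Fe²⁺/Fe couple has the higher reduction potential and acts as the cathode, so E°_cell = -0.44 − (-1.18) = 0.74 V.
Balancing electrons gives n = 2; the reaction quotient is Q = [Mn²⁺]/[Fe²⁺] = 0.00200.
E = E° − (RT/nF) ln Q = 0.74 − (8.314×313)/(2×96485) × (-6.215) = 0.740 + 0.084 = 0.824 V.

0.824 V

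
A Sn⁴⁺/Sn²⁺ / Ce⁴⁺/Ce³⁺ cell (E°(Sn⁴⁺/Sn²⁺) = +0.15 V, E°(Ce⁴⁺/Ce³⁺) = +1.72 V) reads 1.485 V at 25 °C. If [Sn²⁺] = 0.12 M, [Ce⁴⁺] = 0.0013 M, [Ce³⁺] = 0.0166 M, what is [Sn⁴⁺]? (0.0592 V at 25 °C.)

From the Nernst equation, log Q = n(E° − E)/0.0592 = 2(1.57 − 1.485)/0.0592 = 2.872, so Q = 744.
With Q = [Sn⁴⁺]·[Ce³⁺]^2/([Sn²⁺]·[Ce⁴⁺]^2) and the known concentrations, [Sn⁴⁺] in the numerator gives [Sn⁴⁺] = 0.55 M.

0.55 M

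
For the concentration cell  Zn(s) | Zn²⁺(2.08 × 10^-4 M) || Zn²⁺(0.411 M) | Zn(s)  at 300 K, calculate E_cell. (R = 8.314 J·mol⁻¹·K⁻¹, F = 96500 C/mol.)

Both half-cells are Zn²⁺/Zn, so E°_cell = 0. The concentrated side is the cathode; the cell reaction moves Zn²⁺ from high to low concentration with n = 2.
Q = [Zn²⁺]_dilute/[Zn²⁺]_conc = 2.08 × 10^-4/0.411 = 5.06 × 10^-4.
E = 0 − (RT/nF) ln Q = −((8.314×300)/(2×96500))(-7.589) = 0.0981 V.

0.098 V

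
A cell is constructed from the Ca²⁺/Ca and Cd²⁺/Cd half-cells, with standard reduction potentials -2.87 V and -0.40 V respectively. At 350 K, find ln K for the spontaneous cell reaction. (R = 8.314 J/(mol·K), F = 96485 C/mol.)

E°_cell = -0.40 − (-2.87) = 2.47 V, with n = 2 electrons transferred.
At equilibrium E = 0, so the Nernst equation gives ln K = nFE°/RT = (2)(96485)(2.47)/((8.314)(350)) = 163.80.

ln K = 163.8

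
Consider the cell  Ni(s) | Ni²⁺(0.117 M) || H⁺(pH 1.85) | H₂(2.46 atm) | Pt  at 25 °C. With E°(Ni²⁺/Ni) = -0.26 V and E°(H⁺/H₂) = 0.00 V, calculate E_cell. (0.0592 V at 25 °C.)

The hydrogen couple is the cathode, so E°_cell = 0.26 V; n = 2.
[H⁺] = 10^(−1.85) = 0.014 M, and Q = [Ni²⁺]·P(H₂) / [H⁺]^2 = 1440.
E = E° − (0.0592/2) log Q = 0.26 − (0.0592/2)(3.159) = 0.166 V.

0.17 V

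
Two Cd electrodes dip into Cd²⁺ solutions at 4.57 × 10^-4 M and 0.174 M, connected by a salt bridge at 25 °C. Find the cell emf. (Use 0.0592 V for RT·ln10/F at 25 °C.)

Both half-cells are Cd²⁺/Cd, so E°_cell = 0. The concentrated side is the cathode; the cell reaction moves Cd²⁺ from high to low concentration with n = 2.
Q = [Cd²⁺]_dilute/[Cd²⁺]_conc = 4.57 × 10^-4/0.174 = 0.00263.
E = 0 − (0.0592/2) log Q = −(0.0592/2)(-2.581) = 0.0764 V.

0.076 V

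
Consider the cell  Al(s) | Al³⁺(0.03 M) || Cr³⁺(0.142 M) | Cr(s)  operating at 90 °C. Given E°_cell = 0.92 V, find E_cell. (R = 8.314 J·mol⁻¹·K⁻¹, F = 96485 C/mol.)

0.936 V

Balancing electrons gives n = 3; the reaction quotient is Q = [Al³⁺]/[Cr³⁺] = 0.211.
E = E° − (RT/nF) ln Q = 0.92 − (8.314×363)/(3×96485) × (-1.555) = 0.920 + 0.016 = 0.936 V.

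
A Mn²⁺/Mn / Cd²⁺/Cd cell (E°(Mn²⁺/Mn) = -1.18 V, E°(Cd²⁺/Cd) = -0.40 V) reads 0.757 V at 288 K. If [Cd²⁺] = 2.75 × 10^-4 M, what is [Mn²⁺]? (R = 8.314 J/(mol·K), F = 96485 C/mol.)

0.0018 M

From the Nernst equation, ln Q = nF(E° − E)/RT = 2×96485×(0.78 − 0.757)/(8.314×288) = 1.854, so Q = 6.38.
With Q = [Mn²⁺]/[Cd²⁺] and the known concentrations, [Mn²⁺] in the numerator gives [Mn²⁺] = 0.0018 M.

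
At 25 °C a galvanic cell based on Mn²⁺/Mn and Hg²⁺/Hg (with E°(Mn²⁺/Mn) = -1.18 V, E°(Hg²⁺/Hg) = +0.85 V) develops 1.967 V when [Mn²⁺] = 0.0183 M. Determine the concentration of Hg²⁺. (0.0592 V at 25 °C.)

1.4 × 10^-4 M

From the Nernst equation, log Q = n(E° − E)/0.0592 = 2(2.03 − 1.967)/0.0592 = 2.128, so Q = 134.
With Q = [Mn²⁺]/[Hg²⁺] and the known concentrations, [Hg²⁺] in the denominator gives [Hg²⁺] = 1.4 × 10^-4 M.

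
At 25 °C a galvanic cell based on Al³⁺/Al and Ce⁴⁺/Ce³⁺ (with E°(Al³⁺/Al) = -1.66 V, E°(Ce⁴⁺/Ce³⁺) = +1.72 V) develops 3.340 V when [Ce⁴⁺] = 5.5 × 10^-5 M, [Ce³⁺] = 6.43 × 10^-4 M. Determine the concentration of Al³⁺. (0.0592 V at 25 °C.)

From the Nernst equation, log Q = n(E° − E)/0.0592 = 3(3.38 − 3.340)/0.0592 = 2.027, so Q = 106.
With Q = [Al³⁺]·[Ce³⁺]^3/[Ce⁴⁺]^3 and the known concentrations, [Al³⁺] in the numerator gives [Al³⁺] = 0.067 M.

0.067 M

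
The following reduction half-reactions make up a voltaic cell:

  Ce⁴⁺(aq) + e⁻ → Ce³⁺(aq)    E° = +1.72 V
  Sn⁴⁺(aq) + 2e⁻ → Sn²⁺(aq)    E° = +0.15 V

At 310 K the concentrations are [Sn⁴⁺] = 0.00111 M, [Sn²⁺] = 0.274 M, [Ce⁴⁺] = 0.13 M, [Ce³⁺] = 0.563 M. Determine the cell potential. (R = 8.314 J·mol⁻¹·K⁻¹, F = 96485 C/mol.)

The Ce⁴⁺/Ce³⁺ couple has the higher reduction potential and acts as the cathode, so E°_cell = +1.72 − (+0.15) = 1.57 V.
Balancing electrons gives n = 2; the reaction quotient is Q = [Sn⁴⁺]·[Ce³⁺]^2/([Sn²⁺]·[Ce⁴⁺]^2) = 0.0760.
E = E° − (RT/nF) ln Q = 1.57 − (8.314×310)/(2×96485) × (-2.577) = 1.570 + 0.034 = 1.604 V.

1.60 V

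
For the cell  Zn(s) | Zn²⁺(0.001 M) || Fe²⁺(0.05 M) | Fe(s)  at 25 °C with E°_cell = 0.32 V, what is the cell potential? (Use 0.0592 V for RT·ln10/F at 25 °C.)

Balancing electrons gives n = 2; the reaction quotient is Q = [Zn²⁺]/[Fe²⁺] = 0.0200.
At 25 °C, E = E° − (0.0592/n) log Q = 0.32 − (0.0592/2)(-1.699) = 0.320 + 0.050 = 0.370 V.

0.370 V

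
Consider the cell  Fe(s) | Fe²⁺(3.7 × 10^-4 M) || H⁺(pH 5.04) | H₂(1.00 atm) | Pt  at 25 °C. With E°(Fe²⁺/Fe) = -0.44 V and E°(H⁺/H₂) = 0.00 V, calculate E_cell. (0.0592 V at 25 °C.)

The hydrogen couple is the cathode, so E°_cell = 0.44 V; n = 2.
[H⁺] = 10^(−5.04) = 9.1 × 10^-6 M, and Q = [Fe²⁺]·P(H₂) / [H⁺]^2 = 4.45 × 10^6.
E = E° − (0.0592/2) log Q = 0.44 − (0.0592/2)(6.648) = 0.243 V.

0.24 V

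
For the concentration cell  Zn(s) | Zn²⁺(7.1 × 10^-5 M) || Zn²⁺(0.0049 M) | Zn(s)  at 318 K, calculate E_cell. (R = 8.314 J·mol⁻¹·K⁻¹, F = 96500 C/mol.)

0.058 V

Both half-cells are Zn²⁺/Zn, so E°_cell = 0. The concentrated side is the cathode; the cell reaction moves Zn²⁺ from high to low concentration with n = 2.
Q = [Zn²⁺]_dilute/[Zn²⁺]_conc = 7.1 × 10^-5/0.0049 = 0.0145.
E = 0 − (RT/nF) ln Q = −((8.314×318)/(2×96500))(-4.234) = 0.0580 V.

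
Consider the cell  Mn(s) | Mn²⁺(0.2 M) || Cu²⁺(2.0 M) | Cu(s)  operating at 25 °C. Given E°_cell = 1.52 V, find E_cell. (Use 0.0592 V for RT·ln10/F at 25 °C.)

Balancing electrons gives n = 2; the reaction quotient is Q = [Mn²⁺]/[Cu²⁺] = 0.100.
At 25 °C, E = E° − (0.0592/n) log Q = 1.52 − (0.0592/2)(-1.000) = 1.520 + 0.030 = 1.550 V.

1.55 V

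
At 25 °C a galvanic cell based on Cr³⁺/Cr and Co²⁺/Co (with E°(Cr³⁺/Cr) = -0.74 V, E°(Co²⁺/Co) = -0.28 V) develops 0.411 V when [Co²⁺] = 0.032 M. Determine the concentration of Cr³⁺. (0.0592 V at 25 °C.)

1.7 M

From the Nernst equation, log Q = n(E° − E)/0.0592 = 6(0.46 − 0.411)/0.0592 = 4.966, so Q = 9.25 × 10^4.
With Q = [Cr³⁺]^2/[Co²⁺]^3 and the known concentrations, [Cr³⁺]^2 in the numerator gives [Cr³⁺] = 1.7 M.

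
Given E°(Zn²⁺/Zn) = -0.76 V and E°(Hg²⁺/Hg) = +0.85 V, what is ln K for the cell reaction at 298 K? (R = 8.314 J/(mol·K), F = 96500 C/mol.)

ln K = 125.4

E°_cell = +0.85 − (-0.76) = 1.61 V, with n = 2 electrons transferred.
At equilibrium E = 0, so the Nernst equation gives ln K = nFE°/RT = (2)(96500)(1.61)/((8.314)(298)) = 125.42.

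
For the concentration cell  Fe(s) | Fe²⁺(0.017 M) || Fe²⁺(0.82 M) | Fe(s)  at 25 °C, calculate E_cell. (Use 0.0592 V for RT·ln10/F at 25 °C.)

Both half-cells are Fe²⁺/Fe, so E°_cell = 0. The concentrated side is the cathode; the cell reaction moves Fe²⁺ from high to low concentration with n = 2.
Q = [Fe²⁺]_dilute/[Fe²⁺]_conc = 0.017/0.82 = 0.0207.
E = 0 − (0.0592/2) log Q = −(0.0592/2)(-1.683) = 0.0498 V.

0.050 V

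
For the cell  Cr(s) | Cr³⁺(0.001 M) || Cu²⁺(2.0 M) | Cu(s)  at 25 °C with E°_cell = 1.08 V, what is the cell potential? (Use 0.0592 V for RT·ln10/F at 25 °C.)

Balancing electrons gives n = 6; the reaction quotient is Q = [Cr³⁺]^2/[Cu²⁺]^3 = 1.25 × 10^-7.
At 25 °C, E = E° − (0.0592/n) log Q = 1.08 − (0.0592/6)(-6.903) = 1.080 + 0.068 = 1.148 V.

1.15 V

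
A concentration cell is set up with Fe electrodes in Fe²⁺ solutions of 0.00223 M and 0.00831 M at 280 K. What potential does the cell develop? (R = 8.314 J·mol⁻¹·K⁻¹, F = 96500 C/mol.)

Both half-cells are Fe²⁺/Fe, so E°_cell = 0. The concentrated side is the cathode; the cell reaction moves Fe²⁺ from high to low concentration with n = 2.
Q = [Fe²⁺]_dilute/[Fe²⁺]_conc = 0.00223/0.00831 = 0.268.
E = 0 − (RT/nF) ln Q = −((8.314×280)/(2×96500))(-1.315) = 0.0159 V.

0.016 V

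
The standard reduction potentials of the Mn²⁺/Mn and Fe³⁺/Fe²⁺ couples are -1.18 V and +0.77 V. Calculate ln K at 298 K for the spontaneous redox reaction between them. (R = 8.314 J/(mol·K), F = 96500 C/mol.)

E°_cell = +0.77 − (-1.18) = 1.95 V, with n = 2 electrons transferred.
At equilibrium E = 0, so the Nernst equation gives ln K = nFE°/RT = (2)(96500)(1.95)/((8.314)(298)) = 151.90.

ln K = 151.9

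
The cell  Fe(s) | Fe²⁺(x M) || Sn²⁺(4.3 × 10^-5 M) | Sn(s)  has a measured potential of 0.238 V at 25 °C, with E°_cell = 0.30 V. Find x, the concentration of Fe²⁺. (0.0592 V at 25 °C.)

From the Nernst equation, log Q = n(E° − E)/0.0592 = 2(0.30 − 0.238)/0.0592 = 2.095, so Q = 124.
With Q = [Fe²⁺]/[Sn²⁺] and the known concentrations, [Fe²⁺] in the numerator gives [Fe²⁺] = 0.0053 M.

0.0053 M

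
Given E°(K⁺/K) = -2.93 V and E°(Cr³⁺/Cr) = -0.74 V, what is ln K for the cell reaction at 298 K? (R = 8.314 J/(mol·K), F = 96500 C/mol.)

E°_cell = -0.74 − (-2.93) = 2.19 V, with n = 3 electrons transferred.
At equilibrium E = 0, so the Nernst equation gives ln K = nFE°/RT = (3)(96500)(2.19)/((8.314)(298)) = 255.90.

ln K = 255.9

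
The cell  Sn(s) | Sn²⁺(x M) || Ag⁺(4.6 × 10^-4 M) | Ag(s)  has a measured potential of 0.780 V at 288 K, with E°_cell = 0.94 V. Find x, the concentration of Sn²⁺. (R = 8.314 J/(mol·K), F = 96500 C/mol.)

From the Nernst equation, ln Q = nF(E° − E)/RT = 2×96500×(0.94 − 0.780)/(8.314×288) = 12.897, so Q = 3.99 × 10^5.
With Q = [Sn²⁺]/[Ag⁺]^2 and the known concentrations, [Sn²⁺] in the numerator gives [Sn²⁺] = 0.084 M.

0.084 M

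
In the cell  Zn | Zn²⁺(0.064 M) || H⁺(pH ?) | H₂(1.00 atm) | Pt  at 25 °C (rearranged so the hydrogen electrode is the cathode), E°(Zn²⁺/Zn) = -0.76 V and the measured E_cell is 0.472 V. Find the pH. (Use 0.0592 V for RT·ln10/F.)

E°_cell = 0.76 V and n = 2.
log Q = n(E° − E)/0.0592 = 2×(0.76 − 0.472)/0.0592 = 9.730.
With Q = [Zn²⁺]·P(H₂) / [H⁺]^2, solving for [H⁺] gives log[H⁺] = -5.462, so pH = 5.46.

pH = 5.46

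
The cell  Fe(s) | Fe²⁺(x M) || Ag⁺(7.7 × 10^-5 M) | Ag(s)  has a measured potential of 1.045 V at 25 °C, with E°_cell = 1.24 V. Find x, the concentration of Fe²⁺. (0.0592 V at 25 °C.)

From the Nernst equation, log Q = n(E° − E)/0.0592 = 2(1.24 − 1.045)/0.0592 = 6.588, so Q = 3.87 × 10^6.
With Q = [Fe²⁺]/[Ag⁺]^2 and the known concentrations, [Fe²⁺] in the numerator gives [Fe²⁺] = 0.023 M.

0.023 M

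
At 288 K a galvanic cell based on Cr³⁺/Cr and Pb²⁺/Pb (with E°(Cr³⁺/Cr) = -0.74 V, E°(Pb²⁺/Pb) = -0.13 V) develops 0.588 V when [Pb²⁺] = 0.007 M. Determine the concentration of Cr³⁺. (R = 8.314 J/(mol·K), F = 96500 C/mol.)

From the Nernst equation, ln Q = nF(E° − E)/RT = 6×96500×(0.61 − 0.588)/(8.314×288) = 5.320, so Q = 204.
With Q = [Cr³⁺]^2/[Pb²⁺]^3 and the known concentrations, [Cr³⁺]^2 in the numerator gives [Cr³⁺] = 0.0084 M.

0.0084 M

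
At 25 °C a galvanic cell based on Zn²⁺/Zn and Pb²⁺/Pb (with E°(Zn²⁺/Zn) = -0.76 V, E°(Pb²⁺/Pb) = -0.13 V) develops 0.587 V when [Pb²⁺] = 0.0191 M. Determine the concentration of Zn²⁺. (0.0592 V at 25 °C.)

0.54 M

From the Nernst equation, log Q = n(E° − E)/0.0592 = 2(0.63 − 0.587)/0.0592 = 1.453, so Q = 28.4.
With Q = [Zn²⁺]/[Pb²⁺] and the known concentrations, [Zn²⁺] in the numerator gives [Zn²⁺] = 0.54 M.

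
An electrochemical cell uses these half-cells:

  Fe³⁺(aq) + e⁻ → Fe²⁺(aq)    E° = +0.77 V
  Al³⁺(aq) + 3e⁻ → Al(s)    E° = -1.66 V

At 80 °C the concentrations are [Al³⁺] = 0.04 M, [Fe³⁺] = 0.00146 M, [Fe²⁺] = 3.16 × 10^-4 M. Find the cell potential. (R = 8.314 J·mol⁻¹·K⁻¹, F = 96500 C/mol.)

The Fe³⁺/Fe²⁺ couple has the higher reduction potential and acts as the cathode, so E°_cell = +0.77 − (-1.66) = 2.43 V.
Balancing electrons gives n = 3; the reaction quotient is Q = [Al³⁺]·[Fe²⁺]^3/[Fe³⁺]^3 = 4.06 × 10^-4.
E = E° − (RT/nF) ln Q = 2.43 − (8.314×353)/(3×96500) × (-7.810) = 2.430 + 0.079 = 2.509 V.

2.51 V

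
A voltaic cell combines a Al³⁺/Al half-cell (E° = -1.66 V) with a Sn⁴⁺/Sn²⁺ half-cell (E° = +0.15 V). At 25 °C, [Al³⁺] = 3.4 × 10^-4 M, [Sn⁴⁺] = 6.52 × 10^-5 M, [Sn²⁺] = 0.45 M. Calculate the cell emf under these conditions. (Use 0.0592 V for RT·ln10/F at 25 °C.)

The Sn⁴⁺/Sn²⁺ couple has the higher reduction potential and acts as the cathode, so E°_cell = +0.15 − (-1.66) = 1.81 V.
Balancing electrons gives n = 6; the reaction quotient is Q = [Al³⁺]^2·[Sn²⁺]^3/[Sn⁴⁺]^3 = 3.8 × 10^4.
At 25 °C, E = E° − (0.0592/n) log Q = 1.81 − (0.0592/6)(4.580) = 1.810 − 0.045 = 1.765 V.

1.76 V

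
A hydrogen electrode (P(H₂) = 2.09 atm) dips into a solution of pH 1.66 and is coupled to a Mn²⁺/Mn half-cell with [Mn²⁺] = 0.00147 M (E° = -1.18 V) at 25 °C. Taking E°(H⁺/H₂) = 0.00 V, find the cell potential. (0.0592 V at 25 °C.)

1.16 V

The hydrogen couple is the cathode, so E°_cell = 1.18 V; n = 2.
[H⁺] = 10^(−1.66) = 0.022 M, and Q = [Mn²⁺]·P(H₂) / [H⁺]^2 = 6.42.
E = E° − (0.0592/2) log Q = 1.18 − (0.0592/2)(0.807) = 1.156 V.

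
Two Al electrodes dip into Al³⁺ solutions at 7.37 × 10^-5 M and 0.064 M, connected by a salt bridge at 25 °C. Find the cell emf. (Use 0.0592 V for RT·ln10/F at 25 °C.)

Both half-cells are Al³⁺/Al, so E°_cell = 0. The concentrated side is the cathode; the cell reaction moves Al³⁺ from high to low concentration with n = 3.
Q = [Al³⁺]_dilute/[Al³⁺]_conc = 7.37 × 10^-5/0.064 = 0.00115.
E = 0 − (0.0592/3) log Q = −(0.0592/3)(-2.939) = 0.0580 V.

0.058 V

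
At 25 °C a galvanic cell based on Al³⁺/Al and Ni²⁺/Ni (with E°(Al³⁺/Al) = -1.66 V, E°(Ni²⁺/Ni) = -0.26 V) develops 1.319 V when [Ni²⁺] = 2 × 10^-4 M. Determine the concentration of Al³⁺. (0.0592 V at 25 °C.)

From the Nernst equation, log Q = n(E° − E)/0.0592 = 6(1.40 − 1.319)/0.0592 = 8.209, so Q = 1.62 × 10^8.
With Q = [Al³⁺]^2/[Ni²⁺]^3 and the known concentrations, [Al³⁺]^2 in the numerator gives [Al³⁺] = 0.036 M.

0.036 M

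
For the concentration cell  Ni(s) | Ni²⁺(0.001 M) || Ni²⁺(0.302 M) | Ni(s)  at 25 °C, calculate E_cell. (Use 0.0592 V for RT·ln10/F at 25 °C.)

Both half-cells are Ni²⁺/Ni, so E°_cell = 0. The concentrated side is the cathode; the cell reaction moves Ni²⁺ from high to low concentration with n = 2.
Q = [Ni²⁺]_dilute/[Ni²⁺]_conc = 0.001/0.302 = 0.00331.
E = 0 − (0.0592/2) log Q = −(0.0592/2)(-2.480) = 0.0734 V.

0.073 V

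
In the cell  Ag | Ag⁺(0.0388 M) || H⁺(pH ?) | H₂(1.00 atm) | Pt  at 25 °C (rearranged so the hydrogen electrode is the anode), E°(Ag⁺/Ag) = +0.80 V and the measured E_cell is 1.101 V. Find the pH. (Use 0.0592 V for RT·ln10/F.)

E°_cell = 0.80 V and n = 2.
log Q = n(E° − E)/0.0592 = 2×(0.80 − 1.101)/0.0592 = -10.169.
With Q = [H⁺]^2 / ([Ag⁺]^2·P(H₂)), solving for [H⁺] gives log[H⁺] = -6.496, so pH = 6.50.

pH = 6.50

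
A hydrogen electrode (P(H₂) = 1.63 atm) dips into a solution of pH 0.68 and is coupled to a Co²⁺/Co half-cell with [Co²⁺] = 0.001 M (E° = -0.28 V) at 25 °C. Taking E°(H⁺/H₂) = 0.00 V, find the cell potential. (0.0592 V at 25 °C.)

0.32 V

The hydrogen couple is the cathode, so E°_cell = 0.28 V; n = 2.
[H⁺] = 10^(−0.68) = 0.21 M, and Q = [Co²⁺]·P(H₂) / [H⁺]^2 = 0.0373.
E = E° − (0.0592/2) log Q = 0.28 − (0.0592/2)(-1.428) = 0.322 V.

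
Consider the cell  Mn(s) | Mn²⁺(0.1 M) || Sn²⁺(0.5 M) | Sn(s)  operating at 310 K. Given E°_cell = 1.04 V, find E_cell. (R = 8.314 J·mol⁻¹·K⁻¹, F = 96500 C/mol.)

Balancing electrons gives n = 2; the reaction quotient is Q = [Mn²⁺]/[Sn²⁺] = 0.200.
E = E° − (RT/nF) ln Q = 1.04 − (8.314×310)/(2×96500) × (-1.609) = 1.040 + 0.021 = 1.061 V.

1.06 V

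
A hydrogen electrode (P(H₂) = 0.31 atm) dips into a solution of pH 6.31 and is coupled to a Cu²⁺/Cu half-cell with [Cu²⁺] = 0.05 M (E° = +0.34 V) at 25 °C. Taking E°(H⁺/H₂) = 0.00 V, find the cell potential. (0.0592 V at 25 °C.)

0.66 V

The Cu²⁺/Cu couple is the cathode, so E°_cell = 0.34 V; n = 2.
[H⁺] = 10^(−6.31) = 4.9 × 10^-7 M, and Q = [H⁺]^2 / ([Cu²⁺]·P(H₂)) = 1.55 × 10^-11.
E = E° − (0.0592/2) log Q = 0.34 − (0.0592/2)(-10.810) = 0.660 V.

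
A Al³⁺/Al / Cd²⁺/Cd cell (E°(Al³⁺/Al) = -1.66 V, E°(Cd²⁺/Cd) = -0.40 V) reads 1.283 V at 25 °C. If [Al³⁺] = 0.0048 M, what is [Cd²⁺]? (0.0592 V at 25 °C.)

0.17 M

From the Nernst equation, log Q = n(E° − E)/0.0592 = 6(1.26 − 1.283)/0.0592 = -2.331, so Q = 0.00467.
With Q = [Al³⁺]^2/[Cd²⁺]^3 and the known concentrations, [Cd²⁺]^3 in the denominator gives [Cd²⁺] = 0.17 M.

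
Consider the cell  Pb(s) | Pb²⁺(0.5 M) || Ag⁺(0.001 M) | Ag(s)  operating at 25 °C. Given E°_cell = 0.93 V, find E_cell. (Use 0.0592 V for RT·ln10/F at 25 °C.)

0.761 V

Balancing electrons gives n = 2; the reaction quotient is Q = [Pb²⁺]/[Ag⁺]^2 = 5 × 10^5.
At 25 °C, E = E° − (0.0592/n) log Q = 0.93 − (0.0592/2)(5.699) = 0.930 − 0.169 = 0.761 V.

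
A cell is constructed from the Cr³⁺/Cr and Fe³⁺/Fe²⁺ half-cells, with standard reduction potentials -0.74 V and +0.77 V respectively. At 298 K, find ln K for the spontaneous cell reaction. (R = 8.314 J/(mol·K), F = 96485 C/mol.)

E°_cell = +0.77 − (-0.74) = 1.51 V, with n = 3 electrons transferred.
At equilibrium E = 0, so the Nernst equation gives ln K = nFE°/RT = (3)(96485)(1.51)/((8.314)(298)) = 176.41.

ln K = 176.4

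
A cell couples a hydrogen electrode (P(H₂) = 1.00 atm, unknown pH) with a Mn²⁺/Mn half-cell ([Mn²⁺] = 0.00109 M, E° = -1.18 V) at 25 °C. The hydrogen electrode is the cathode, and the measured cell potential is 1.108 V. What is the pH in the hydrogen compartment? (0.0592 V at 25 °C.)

pH = 2.70

E°_cell = 1.18 V and n = 2.
log Q = n(E° − E)/0.0592 = 2×(1.18 − 1.108)/0.0592 = 2.432.
With Q = [Mn²⁺]·P(H₂) / [H⁺]^2, solving for [H⁺] gives log[H⁺] = -2.698, so pH = 2.70.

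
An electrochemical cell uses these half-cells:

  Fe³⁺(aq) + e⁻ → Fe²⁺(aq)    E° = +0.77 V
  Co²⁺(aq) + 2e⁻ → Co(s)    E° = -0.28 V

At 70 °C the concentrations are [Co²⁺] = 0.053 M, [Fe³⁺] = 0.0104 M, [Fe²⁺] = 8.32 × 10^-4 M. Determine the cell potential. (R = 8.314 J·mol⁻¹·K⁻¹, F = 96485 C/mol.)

1.17 V

The Fe³⁺/Fe²⁺ couple has the higher reduction potential and acts as the cathode, so E°_cell = +0.77 − (-0.28) = 1.05 V.
Balancing electrons gives n = 2; the reaction quotient is Q = [Co²⁺]·[Fe²⁺]^2/[Fe³⁺]^2 = 3.39 × 10^-4.
E = E° − (RT/nF) ln Q = 1.05 − (8.314×343)/(2×96485) × (-7.989) = 1.050 + 0.118 = 1.168 V.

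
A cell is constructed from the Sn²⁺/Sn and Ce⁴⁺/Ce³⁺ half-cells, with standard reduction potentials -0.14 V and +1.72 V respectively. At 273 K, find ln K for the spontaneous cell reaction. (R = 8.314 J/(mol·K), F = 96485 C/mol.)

E°_cell = +1.72 − (-0.14) = 1.86 V, with n = 2 electrons transferred.
At equilibrium E = 0, so the Nernst equation gives ln K = nFE°/RT = (2)(96485)(1.86)/((8.314)(273)) = 158.14.

ln K = 158.1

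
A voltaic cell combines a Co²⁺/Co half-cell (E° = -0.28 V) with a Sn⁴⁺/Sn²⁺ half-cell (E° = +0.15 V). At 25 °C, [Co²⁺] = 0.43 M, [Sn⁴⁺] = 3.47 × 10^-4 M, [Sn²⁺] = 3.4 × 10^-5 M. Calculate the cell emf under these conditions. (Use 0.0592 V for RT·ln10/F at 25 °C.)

The Sn⁴⁺/Sn²⁺ couple has the higher reduction potential and acts as the cathode, so E°_cell = +0.15 − (-0.28) = 0.43 V.
Balancing electrons gives n = 2; the reaction quotient is Q = [Co²⁺]·[Sn²⁺]/[Sn⁴⁺] = 0.0421.
At 25 °C, E = E° − (0.0592/n) log Q = 0.43 − (0.0592/2)(-1.375) = 0.430 + 0.041 = 0.471 V.

0.471 V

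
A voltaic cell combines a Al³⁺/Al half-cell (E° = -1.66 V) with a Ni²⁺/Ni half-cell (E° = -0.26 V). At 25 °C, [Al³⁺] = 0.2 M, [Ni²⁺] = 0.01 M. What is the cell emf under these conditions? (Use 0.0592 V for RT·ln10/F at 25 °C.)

1.35 V

The Ni²⁺/Ni couple has the higher reduction potential and acts as the cathode, so E°_cell = -0.26 − (-1.66) = 1.40 V.
Balancing electrons gives n = 6; the reaction quotient is Q = [Al³⁺]^2/[Ni²⁺]^3 = 4 × 10^4.
At 25 °C, E = E° − (0.0592/n) log Q = 1.40 − (0.0592/6)(4.602) = 1.400 − 0.045 = 1.355 V.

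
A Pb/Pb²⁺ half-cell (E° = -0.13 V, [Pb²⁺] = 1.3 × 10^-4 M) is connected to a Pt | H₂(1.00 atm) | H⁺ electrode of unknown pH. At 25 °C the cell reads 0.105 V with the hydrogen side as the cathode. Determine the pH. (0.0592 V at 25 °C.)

E°_cell = 0.13 V and n = 2.
log Q = n(E° − E)/0.0592 = 2×(0.13 − 0.105)/0.0592 = 0.845.
With Q = [Pb²⁺]·P(H₂) / [H⁺]^2, solving for [H⁺] gives log[H⁺] = -2.365, so pH = 2.37.

pH = 2.37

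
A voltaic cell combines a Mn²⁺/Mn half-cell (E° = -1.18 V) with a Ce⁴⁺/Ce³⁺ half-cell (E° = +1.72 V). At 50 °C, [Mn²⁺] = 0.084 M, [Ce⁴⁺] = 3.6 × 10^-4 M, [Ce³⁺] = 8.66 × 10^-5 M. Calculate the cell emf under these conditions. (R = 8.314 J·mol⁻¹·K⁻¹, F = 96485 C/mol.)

2.97 V

The Ce⁴⁺/Ce³⁺ couple has the higher reduction potential and acts as the cathode, so E°_cell = +1.72 − (-1.18) = 2.90 V.
Balancing electrons gives n = 2; the reaction quotient is Q = [Mn²⁺]·[Ce³⁺]^2/[Ce⁴⁺]^2 = 0.00486.
E = E° − (RT/nF) ln Q = 2.90 − (8.314×323)/(2×96485) × (-5.327) = 2.900 + 0.074 = 2.974 V.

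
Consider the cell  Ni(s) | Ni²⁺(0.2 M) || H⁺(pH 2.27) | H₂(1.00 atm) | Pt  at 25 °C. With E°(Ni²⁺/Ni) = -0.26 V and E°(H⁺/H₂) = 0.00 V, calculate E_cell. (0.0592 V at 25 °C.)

0.15 V

The hydrogen couple is the cathode, so E°_cell = 0.26 V; n = 2.
[H⁺] = 10^(−2.27) = 0.0054 M, and Q = [Ni²⁺]·P(H₂) / [H⁺]^2 = 6930.
E = E° − (0.0592/2) log Q = 0.26 − (0.0592/2)(3.841) = 0.146 V.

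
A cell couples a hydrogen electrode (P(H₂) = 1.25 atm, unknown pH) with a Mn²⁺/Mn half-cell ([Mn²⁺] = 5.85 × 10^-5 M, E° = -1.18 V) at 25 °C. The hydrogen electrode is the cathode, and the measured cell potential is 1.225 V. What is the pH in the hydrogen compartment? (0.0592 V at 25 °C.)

pH = 1.31

E°_cell = 1.18 V and n = 2.
log Q = n(E° − E)/0.0592 = 2×(1.18 − 1.225)/0.0592 = -1.520.
With Q = [Mn²⁺]·P(H₂) / [H⁺]^2, solving for [H⁺] gives log[H⁺] = -1.308, so pH = 1.31.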